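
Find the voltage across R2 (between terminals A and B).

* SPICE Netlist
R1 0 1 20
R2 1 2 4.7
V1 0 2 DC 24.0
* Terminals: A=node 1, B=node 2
R1 and R2 are in series across V1 (node 0 → node 1 → node 2), and the output A–B is taken across R2, so this is a voltage divider.
Series current: I = V1/(R1 + R2) = 24/(20 + 4.7) = 24/24.7 = 0.9717 A
V_R2 = I × R2 = V1 × R2/(R1 + R2) = 24 × 4.7/24.7 = 4.567 V

Final answer: 4.567 V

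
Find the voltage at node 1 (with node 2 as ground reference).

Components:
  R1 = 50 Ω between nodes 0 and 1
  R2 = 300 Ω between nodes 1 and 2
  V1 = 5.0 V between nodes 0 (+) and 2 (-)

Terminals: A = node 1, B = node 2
Nodal analysis, taking node 2 as the 0 V reference.
Source V1 fixes V_0 = 5 V.
KCL at each unknown node (sum of currents leaving = 0; resistances in Ω):
  Node 1: (V_1 - 5)/50 + (V_1 - 0)/300 = 0
Collecting terms: 0.02333 × V_1 = 0.1  =>  V_1 = 4.286 V
The requested potential is V_1 = 4.286 V.

Final answer: V_1 = 4.286 V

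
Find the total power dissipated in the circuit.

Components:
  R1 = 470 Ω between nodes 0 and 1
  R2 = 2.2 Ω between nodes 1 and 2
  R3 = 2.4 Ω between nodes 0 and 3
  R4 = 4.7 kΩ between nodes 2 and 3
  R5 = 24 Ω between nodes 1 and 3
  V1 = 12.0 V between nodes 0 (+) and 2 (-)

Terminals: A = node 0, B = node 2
Nodal analysis, taking node 2 as the 0 V reference.
Source V1 fixes V_0 = 12 V.
KCL at each unknown node (sum of currents leaving = 0; resistances in Ω):
  Node 1: (V_1 - 12)/470 + (V_1 - 0)/2.2 + (V_1 - V_3)/24 = 0
  Node 3: (V_3 - 12)/2.4 + (V_3 - 0)/4700 + (V_3 - V_1)/24 = 0
Collecting terms (coefficients in siemens):
  0.4983·V_1 - 0.04167·V_3 = 0.02553
  0.4585·V_3 - 0.04167·V_1 = 5
Determinant D = (0.4983)(0.4585) - (-0.04167)(-0.04167) = 0.2268
V_1 = [(0.02553)(0.4585) - (-0.04167)(5)]/D = 0.9703 V
V_3 = [(0.4983)(5) - (0.02553)(-0.04167)]/D = 10.99 V
Power in each resistor, P = (ΔV)²/R:
  P_R1 = (12 - 0.9703)²/470 = 0.2588 W
  P_R2 = (0.9703 - 0)²/2.2 = 0.4279 W
  P_R3 = (12 - 10.99)²/2.4 = 0.4232 W
  P_R4 = (0 - 10.99)²/4700 = 0.02571 W
  P_R5 = (0.9703 - 10.99)²/24 = 4.185 W
P_total = P_R1 + P_R2 + P_R3 + P_R4 + P_R5 = 5.321 W

Final answer: 5.321 W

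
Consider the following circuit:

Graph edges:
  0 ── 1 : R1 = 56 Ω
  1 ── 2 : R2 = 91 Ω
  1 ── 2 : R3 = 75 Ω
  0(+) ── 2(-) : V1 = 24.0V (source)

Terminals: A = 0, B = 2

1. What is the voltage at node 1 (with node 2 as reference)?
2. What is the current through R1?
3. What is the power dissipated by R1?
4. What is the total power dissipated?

Nodal analysis, taking node 2 as the 0 V reference.
Source V1 fixes V_0 = 24 V.
KCL at each unknown node (sum of currents leaving = 0; resistances in Ω):
  Node 1: (V_1 - 24)/56 + (V_1 - 0)/91 + (V_1 - 0)/75 = 0
Collecting terms: 0.04218 × V_1 = 0.4286  =>  V_1 = 10.16 V
Part 1:
  Read off the nodal solution: V_1 = 10.16 V
Part 2:
  I_R1 = (V_0 - V_1)/R1 = (24 - 10.16)/56 = 0.2471 A
  Magnitude: I_R1 = 0.2471 A
Part 3:
  I_R1 = (V_0 - V_1)/R1 = (24 - 10.16)/56 = 0.2471 A
  P_R1 = I_R1² × R1 = (0.2471)² × 56 = 3.42 W
Part 4:
  Power in each resistor, P = (ΔV)²/R:
    P_R1 = (24 - 10.16)²/56 = 3.42 W
    P_R2 = (10.16 - 0)²/91 = 1.134 W
    P_R3 = (10.16 - 0)²/75 = 1.377 W
  P_total = P_R1 + P_R2 + P_R3 = 5.931 W

Final answers:
1. V_1 = 10.16 V
2. I_R1 = 0.2471 A
3. P_R1 = 3.42 W
4. P_total = 5.931 W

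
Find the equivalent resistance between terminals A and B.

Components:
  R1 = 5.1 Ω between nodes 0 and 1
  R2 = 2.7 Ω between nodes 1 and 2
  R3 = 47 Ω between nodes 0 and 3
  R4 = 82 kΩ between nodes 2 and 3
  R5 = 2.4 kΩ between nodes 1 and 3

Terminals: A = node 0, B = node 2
The network is not a plain series/parallel combination. Inject a 1 A test current into terminal A (node 0) and return it from terminal B (node 2); then R_eq = V_A / (1 A).
Nodal analysis, taking node 2 as the 0 V reference.
Current source I_test pushes 1 A into node 0 and draws it out of node 2.
KCL at each unknown node (sum of currents leaving = 0; resistances in Ω):
  Node 0: (V_0 - V_1)/5.1 + (V_0 - V_3)/47 - 1 = 0
  Node 1: (V_1 - V_0)/5.1 + (V_1 - 0)/2.7 + (V_1 - V_3)/2400 = 0
  Node 3: (V_3 - V_0)/47 + (V_3 - V_1)/2400 + (V_3 - 0)/82000 = 0
Collecting terms (coefficients in siemens):
  0.2174·V_0 - 0.1961·V_1 - 0.02128·V_3 = 1
  0.5669·V_1 - 0.1961·V_0 - 0.0004167·V_3 = 0
  0.02171·V_3 - 0.02128·V_0 - 0.0004167·V_1 = 0
Solving these 3 simultaneous equations (Gaussian elimination) gives:
  V_0 = 7.789 V, V_1 = 2.7 V, V_3 = 7.687 V
R_eq = V_0 / 1 A = 7.789 Ω

Final answer: 7.789 Ω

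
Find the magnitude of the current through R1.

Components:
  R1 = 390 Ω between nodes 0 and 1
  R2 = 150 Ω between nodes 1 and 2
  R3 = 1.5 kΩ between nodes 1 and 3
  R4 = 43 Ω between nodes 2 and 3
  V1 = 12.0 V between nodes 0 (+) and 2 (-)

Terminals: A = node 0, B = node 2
Nodal analysis, taking node 2 as the 0 V reference.
Source V1 fixes V_0 = 12 V.
KCL at each unknown node (sum of currents leaving = 0; resistances in Ω):
  Node 1: (V_1 - 12)/390 + (V_1 - 0)/150 + (V_1 - V_3)/1500 = 0
  Node 3: (V_3 - V_1)/1500 + (V_3 - 0)/43 = 0
Collecting terms (coefficients in siemens):
  0.009897·V_1 - 0.0006667·V_3 = 0.03077
  0.02392·V_3 - 0.0006667·V_1 = 0
Determinant D = (0.009897)(0.02392) - (-0.0006667)(-0.0006667) = 0.0002363
V_1 = [(0.03077)(0.02392) - (-0.0006667)(0)]/D = 3.115 V
V_3 = [(0.009897)(0) - (0.03077)(-0.0006667)]/D = 0.0868 V
I_R1 = (V_0 - V_1)/R1 = (12 - 3.115)/390 = 0.02278 A
|I_R1| = 0.02278 A

Final answer: |I_R1| = 0.02278 A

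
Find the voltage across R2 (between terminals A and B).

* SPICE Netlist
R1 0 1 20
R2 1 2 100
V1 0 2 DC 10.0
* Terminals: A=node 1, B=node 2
R1 and R2 are in series across V1 (node 0 → node 1 → node 2), and the output A–B is taken across R2, so this is a voltage divider.
Series current: I = V1/(R1 + R2) = 10/(20 + 100) = 10/120 = 0.08333 A
V_R2 = I × R2 = V1 × R2/(R1 + R2) = 10 × 100/120 = 8.333 V

Final answer: 8.333 V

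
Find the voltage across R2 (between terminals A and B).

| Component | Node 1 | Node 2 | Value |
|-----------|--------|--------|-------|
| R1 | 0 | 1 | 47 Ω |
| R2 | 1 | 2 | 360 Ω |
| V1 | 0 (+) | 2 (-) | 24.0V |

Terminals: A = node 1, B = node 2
R1 and R2 are in series across V1 (node 0 → node 1 → node 2), and the output A–B is taken across R2, so this is a voltage divider.
Series current: I = V1/(R1 + R2) = 24/(47 + 360) = 24/407 = 0.05897 A
V_R2 = I × R2 = V1 × R2/(R1 + R2) = 24 × 360/407 = 21.23 V

Final answer: 21.23 V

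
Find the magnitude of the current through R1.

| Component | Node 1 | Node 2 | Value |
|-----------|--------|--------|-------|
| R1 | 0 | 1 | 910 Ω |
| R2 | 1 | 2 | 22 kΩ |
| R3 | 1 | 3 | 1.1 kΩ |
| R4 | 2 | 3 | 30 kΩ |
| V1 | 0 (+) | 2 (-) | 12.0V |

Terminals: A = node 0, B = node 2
Nodal analysis, taking node 2 as the 0 V reference.
Source V1 fixes V_0 = 12 V.
KCL at each unknown node (sum of currents leaving = 0; resistances in Ω):
  Node 1: (V_1 - 12)/910 + (V_1 - 0)/22000 + (V_1 - V_3)/1100 = 0
  Node 3: (V_3 - V_1)/1100 + (V_3 - 0)/30000 = 0
Collecting terms (coefficients in siemens):
  0.002053·V_1 - 0.0009091·V_3 = 0.01319
  0.0009424·V_3 - 0.0009091·V_1 = 0
Determinant D = (0.002053)(0.0009424) - (-0.0009091)(-0.0009091) = 0.000001109
V_1 = [(0.01319)(0.0009424) - (-0.0009091)(0)]/D = 11.21 V
V_3 = [(0.002053)(0) - (0.01319)(-0.0009091)]/D = 10.81 V
I_R1 = (V_0 - V_1)/R1 = (12 - 11.21)/910 = 0.0008699 A
|I_R1| = 0.0008699 A

Final answer: |I_R1| = 0.0008699 A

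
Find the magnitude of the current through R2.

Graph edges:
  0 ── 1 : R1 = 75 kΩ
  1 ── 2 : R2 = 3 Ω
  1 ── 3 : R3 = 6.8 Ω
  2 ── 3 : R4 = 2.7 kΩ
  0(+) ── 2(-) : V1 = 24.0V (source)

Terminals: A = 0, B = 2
Nodal analysis, taking node 2 as the 0 V reference.
Source V1 fixes V_0 = 24 V.
KCL at each unknown node (sum of currents leaving = 0; resistances in Ω):
  Node 1: (V_1 - 24)/75000 + (V_1 - 0)/3 + (V_1 - V_3)/6.8 = 0
  Node 3: (V_3 - V_1)/6.8 + (V_3 - 0)/2700 = 0
Collecting terms (coefficients in siemens):
  0.4804·V_1 - 0.1471·V_3 = 0.00032
  0.1474·V_3 - 0.1471·V_1 = 0
Determinant D = (0.4804)(0.1474) - (-0.1471)(-0.1471) = 0.0492
V_1 = [(0.00032)(0.1474) - (-0.1471)(0)]/D = 0.0009589 V
V_3 = [(0.4804)(0) - (0.00032)(-0.1471)]/D = 0.0009565 V
I_R2 = (V_1 - V_2)/R2 = (0.0009589 - 0)/3 = 0.0003196 A
|I_R2| = 0.0003196 A

Final answer: |I_R2| = 0.0003196 A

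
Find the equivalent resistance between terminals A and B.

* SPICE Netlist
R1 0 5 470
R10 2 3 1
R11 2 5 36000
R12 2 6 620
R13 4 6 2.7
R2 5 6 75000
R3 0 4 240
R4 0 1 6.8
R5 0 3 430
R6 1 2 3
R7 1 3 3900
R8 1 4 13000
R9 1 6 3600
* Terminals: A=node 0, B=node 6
The network is not a plain series/parallel combination. Inject a 1 A test current into terminal A (node 0) and return it from terminal B (node 6); then R_eq = V_A / (1 A).
Nodal analysis, taking node 6 as the 0 V reference.
Current source I_test pushes 1 A into node 0 and draws it out of node 6.
KCL at each unknown node (sum of currents leaving = 0; resistances in Ω):
  Node 0: (V_0 - V_5)/470 + (V_0 - V_4)/240 + (V_0 - V_1)/6.8 + (V_0 - V_3)/430 - 1 = 0
  Node 1: (V_1 - V_0)/6.8 + (V_1 - V_2)/3 + (V_1 - V_3)/3900 + (V_1 - V_4)/13000 + (V_1 - 0)/3600 = 0
  Node 2: (V_2 - V_1)/3 + (V_2 - V_3)/1 + (V_2 - V_5)/36000 + (V_2 - 0)/620 = 0
  Node 3: (V_3 - V_0)/430 + (V_3 - V_1)/3900 + (V_3 - V_2)/1 = 0
  Node 4: (V_4 - V_0)/240 + (V_4 - V_1)/13000 + (V_4 - 0)/2.7 = 0
  Node 5: (V_5 - V_0)/470 + (V_5 - V_2)/36000 + (V_5 - 0)/75000 = 0
Collecting terms (coefficients in siemens):
  0.1557·V_0 - 0.1471·V_1 - 0.002326·V_3 - 0.004167·V_4 - 0.002128·V_5 = 1
  0.481·V_1 - 0.1471·V_0 - 0.3333·V_2 - 0.0002564·V_3 - 0.00007692·V_4 = 0
  1.335·V_2 - 0.3333·V_1 - 1·V_3 - 0.00002778·V_5 = 0
  1.003·V_3 - 0.002326·V_0 - 0.0002564·V_1 - 1·V_2 = 0
  0.3746·V_4 - 0.004167·V_0 - 0.00007692·V_1 = 0
  0.002169·V_5 - 0.002128·V_0 - 0.00002778·V_2 = 0
Solving these 6 simultaneous equations (Gaussian elimination) gives:
  V_0 = 164.8 V, V_1 = 162.7 V, V_2 = 162 V, V_3 = 162 V
  V_4 = 1.867 V, V_5 = 163.8 V
R_eq = V_0 / 1 A = 164.8 Ω

Final answer: 164.8 Ω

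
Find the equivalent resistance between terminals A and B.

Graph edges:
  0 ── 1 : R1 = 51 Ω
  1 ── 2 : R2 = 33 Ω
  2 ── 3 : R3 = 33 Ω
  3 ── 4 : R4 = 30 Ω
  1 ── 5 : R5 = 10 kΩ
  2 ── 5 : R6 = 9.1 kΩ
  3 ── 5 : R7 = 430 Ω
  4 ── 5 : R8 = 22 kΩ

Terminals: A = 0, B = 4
The network is not a plain series/parallel combination. Inject a 1 A test current into terminal A (node 0) and return it from terminal B (node 4); then R_eq = V_A / (1 A).
Nodal analysis, taking node 4 as the 0 V reference.
Current source I_test pushes 1 A into node 0 and draws it out of node 4.
KCL at each unknown node (sum of currents leaving = 0; resistances in Ω):
  Node 0: (V_0 - V_1)/51 - 1 = 0
  Node 1: (V_1 - V_0)/51 + (V_1 - V_2)/33 + (V_1 - V_5)/10000 = 0
  Node 2: (V_2 - V_1)/33 + (V_2 - V_3)/33 + (V_2 - V_5)/9100 = 0
  Node 3: (V_3 - V_2)/33 + (V_3 - 0)/30 + (V_3 - V_5)/430 = 0
  Node 5: (V_5 - V_1)/10000 + (V_5 - V_2)/9100 + (V_5 - V_3)/430 + (V_5 - 0)/22000 = 0
Collecting terms (coefficients in siemens):
  0.01961·V_0 - 0.01961·V_1 = 1
  0.05001·V_1 - 0.01961·V_0 - 0.0303·V_2 - 0.0001·V_5 = 0
  0.06072·V_2 - 0.0303·V_1 - 0.0303·V_3 - 0.0001099·V_5 = 0
  0.06596·V_3 - 0.0303·V_2 - 0.002326·V_5 = 0
  0.002581·V_5 - 0.0001·V_1 - 0.0001099·V_2 - 0.002326·V_3 = 0
Solving these 5 simultaneous equations (Gaussian elimination) gives:
  V_0 = 146.4 V, V_1 = 95.44 V, V_2 = 62.64 V, V_3 = 29.95 V
  V_5 = 33.36 V
R_eq = V_0 / 1 A = 146.4 Ω

Final answer: 146.4 Ω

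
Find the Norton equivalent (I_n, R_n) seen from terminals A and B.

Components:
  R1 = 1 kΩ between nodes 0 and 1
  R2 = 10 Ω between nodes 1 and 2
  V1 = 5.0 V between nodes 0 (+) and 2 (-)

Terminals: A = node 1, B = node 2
Find the Thévenin equivalent first; then I_n = V_th/R_th and R_n = R_th.
Step 1 — V_th is the open-circuit voltage V_A - V_B (nothing connected across the terminals).
Nodal analysis, taking node 2 as the 0 V reference.
Source V1 fixes V_0 = 5 V.
KCL at each unknown node (sum of currents leaving = 0; resistances in Ω):
  Node 1: (V_1 - 5)/1000 + (V_1 - 0)/10 = 0
Collecting terms: 0.101 × V_1 = 0.005  =>  V_1 = 0.0495 V
V_th = V_1 - V_2 = 0.0495 - 0 = 0.0495 V
Step 2 — R_th: zero the source — replace V1 by a short circuit (node 2 merges into node 0) — and find the resistance seen between A (node 1) and B (node 0).
Reduce the network between node 1 (A) and node 0 (B) by series/parallel combination:
  Rp1 = R1 ‖ R2 (parallel, both between nodes 0 and 1) = 1/(1/1000 + 1/10) = 9.901 Ω
R_th = 9.901 Ω
I_n = V_th/R_th = 0.0495/9.901 = 0.005 A, and R_n = R_th = 9.901 Ω

Final answer: I_n = 0.005 A, R_n = 9.901 Ω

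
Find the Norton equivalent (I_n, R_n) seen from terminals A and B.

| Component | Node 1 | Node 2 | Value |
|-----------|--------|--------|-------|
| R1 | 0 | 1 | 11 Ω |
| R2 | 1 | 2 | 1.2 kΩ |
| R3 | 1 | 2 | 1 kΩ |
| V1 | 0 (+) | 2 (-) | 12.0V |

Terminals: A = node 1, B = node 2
Find the Thévenin equivalent first; then I_n = V_th/R_th and R_n = R_th.
Step 1 — V_th is the open-circuit voltage V_A - V_B (nothing connected across the terminals).
Nodal analysis, taking node 2 as the 0 V reference.
Source V1 fixes V_0 = 12 V.
KCL at each unknown node (sum of currents leaving = 0; resistances in Ω):
  Node 1: (V_1 - 12)/11 + (V_1 - 0)/1200 + (V_1 - 0)/1000 = 0
Collecting terms: 0.09274 × V_1 = 1.091  =>  V_1 = 11.76 V
V_th = V_1 - V_2 = 11.76 - 0 = 11.76 V
Step 2 — R_th: zero the source — replace V1 by a short circuit (node 2 merges into node 0) — and find the resistance seen between A (node 1) and B (node 0).
Reduce the network between node 1 (A) and node 0 (B) by series/parallel combination:
  Rp1 = R1 ‖ R2 ‖ R3 (parallel, all between nodes 0 and 1) = 1/(1/11 + 1/1200 + 1/1000) = 10.78 Ω
R_th = 10.78 Ω
I_n = V_th/R_th = 11.76/10.78 = 1.091 A, and R_n = R_th = 10.78 Ω

Final answer: I_n = 1.091 A, R_n = 10.78 Ω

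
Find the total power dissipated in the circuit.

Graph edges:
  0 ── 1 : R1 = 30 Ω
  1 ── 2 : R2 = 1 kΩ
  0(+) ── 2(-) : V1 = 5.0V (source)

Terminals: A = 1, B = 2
Nodal analysis, taking node 2 as the 0 V reference.
Source V1 fixes V_0 = 5 V.
KCL at each unknown node (sum of currents leaving = 0; resistances in Ω):
  Node 1: (V_1 - 5)/30 + (V_1 - 0)/1000 = 0
Collecting terms: 0.03433 × V_1 = 0.1667  =>  V_1 = 4.854 V
Power in each resistor, P = (ΔV)²/R:
  P_R1 = (5 - 4.854)²/30 = 0.0007069 W
  P_R2 = (4.854 - 0)²/1000 = 0.02356 W
P_total = P_R1 + P_R2 = 0.02427 W

Final answer: 0.02427 W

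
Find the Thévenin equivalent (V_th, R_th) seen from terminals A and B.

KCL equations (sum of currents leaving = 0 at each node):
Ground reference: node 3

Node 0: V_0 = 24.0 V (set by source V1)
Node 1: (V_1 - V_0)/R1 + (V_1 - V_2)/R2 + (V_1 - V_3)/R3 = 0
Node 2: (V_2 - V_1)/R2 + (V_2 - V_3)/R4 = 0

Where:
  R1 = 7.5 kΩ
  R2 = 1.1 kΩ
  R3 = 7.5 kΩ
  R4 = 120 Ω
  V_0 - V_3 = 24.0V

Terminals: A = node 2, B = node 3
Step 1 — V_th is the open-circuit voltage V_A - V_B (nothing connected across the terminals).
Nodal analysis, taking node 3 as the 0 V reference.
Source V1 fixes V_0 = 24 V.
KCL at each unknown node (sum of currents leaving = 0; resistances in Ω):
  Node 1: (V_1 - 24)/7500 + (V_1 - V_2)/1100 + (V_1 - 0)/7500 = 0
  Node 2: (V_2 - V_1)/1100 + (V_2 - 0)/120 = 0
Collecting terms (coefficients in siemens):
  0.001176·V_1 - 0.0009091·V_2 = 0.0032
  0.009242·V_2 - 0.0009091·V_1 = 0
Determinant D = (0.001176)(0.009242) - (-0.0009091)(-0.0009091) = 0.00001004
V_1 = [(0.0032)(0.009242) - (-0.0009091)(0)]/D = 2.946 V
V_2 = [(0.001176)(0) - (0.0032)(-0.0009091)]/D = 0.2897 V
V_th = V_2 - V_3 = 0.2897 - 0 = 0.2897 V
Step 2 — R_th: zero the source — replace V1 by a short circuit (node 3 merges into node 0) — and find the resistance seen between A (node 2) and B (node 0).
Reduce the network between node 2 (A) and node 0 (B) by series/parallel combination:
  Rp1 = R1 ‖ R3 (parallel, both between nodes 0 and 1) = 1/(1/7500 + 1/7500) = 3750 Ω
  Rs1 = R2 + Rp1 (series, joined only at node 1) = 1100 + 3750 = 4850 Ω
  Rp2 = R4 ‖ Rs1 (parallel, both between nodes 0 and 2) = 1/(1/120 + 1/4850) = 117.1 Ω
R_th = 117.1 Ω

Final answer: V_th = 0.2897 V, R_th = 117.1 Ω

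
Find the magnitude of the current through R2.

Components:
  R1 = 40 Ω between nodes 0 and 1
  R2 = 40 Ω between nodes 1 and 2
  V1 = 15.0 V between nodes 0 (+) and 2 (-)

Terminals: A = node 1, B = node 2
Nodal analysis, taking node 2 as the 0 V reference.
Source V1 fixes V_0 = 15 V.
KCL at each unknown node (sum of currents leaving = 0; resistances in Ω):
  Node 1: (V_1 - 15)/40 + (V_1 - 0)/40 = 0
Collecting terms: 0.05 × V_1 = 0.375  =>  V_1 = 7.5 V
I_R2 = (V_1 - V_2)/R2 = (7.5 - 0)/40 = 0.1875 A
|I_R2| = 0.1875 A

Final answer: |I_R2| = 0.1875 A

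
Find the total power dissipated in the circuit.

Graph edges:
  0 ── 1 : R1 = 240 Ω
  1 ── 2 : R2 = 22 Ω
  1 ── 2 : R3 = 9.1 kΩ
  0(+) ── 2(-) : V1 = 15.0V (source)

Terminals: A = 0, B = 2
Nodal analysis, taking node 2 as the 0 V reference.
Source V1 fixes V_0 = 15 V.
KCL at each unknown node (sum of currents leaving = 0; resistances in Ω):
  Node 1: (V_1 - 15)/240 + (V_1 - 0)/22 + (V_1 - 0)/9100 = 0
Collecting terms: 0.04973 × V_1 = 0.0625  =>  V_1 = 1.257 V
Power in each resistor, P = (ΔV)²/R:
  P_R1 = (15 - 1.257)²/240 = 0.787 W
  P_R2 = (1.257 - 0)²/22 = 0.07179 W
  P_R3 = (1.257 - 0)²/9100 = 0.0001736 W
P_total = P_R1 + P_R2 + P_R3 = 0.859 W

Final answer: 0.859 W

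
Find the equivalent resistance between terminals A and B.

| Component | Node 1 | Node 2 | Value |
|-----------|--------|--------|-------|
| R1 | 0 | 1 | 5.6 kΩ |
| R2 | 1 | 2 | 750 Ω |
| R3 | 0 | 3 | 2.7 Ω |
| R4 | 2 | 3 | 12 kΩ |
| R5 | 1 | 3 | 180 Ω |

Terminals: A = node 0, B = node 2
The network is not a plain series/parallel combination. Inject a 1 A test current into terminal A (node 0) and return it from terminal B (node 2); then R_eq = V_A / (1 A).
Nodal analysis, taking node 2 as the 0 V reference.
Current source I_test pushes 1 A into node 0 and draws it out of node 2.
KCL at each unknown node (sum of currents leaving = 0; resistances in Ω):
  Node 0: (V_0 - V_1)/5600 + (V_0 - V_3)/2.7 - 1 = 0
  Node 1: (V_1 - V_0)/5600 + (V_1 - 0)/750 + (V_1 - V_3)/180 = 0
  Node 3: (V_3 - V_0)/2.7 + (V_3 - V_1)/180 + (V_3 - 0)/12000 = 0
Collecting terms (coefficients in siemens):
  0.3705·V_0 - 0.0001786·V_1 - 0.3704·V_3 = 1
  0.007067·V_1 - 0.0001786·V_0 - 0.005556·V_3 = 0
  0.376·V_3 - 0.3704·V_0 - 0.005556·V_1 = 0
Solving these 3 simultaneous equations (Gaussian elimination) gives:
  V_0 = 860.8 V, V_1 = 696.4 V, V_3 = 858.2 V
R_eq = V_0 / 1 A = 860.8 Ω

Final answer: 860.8 Ω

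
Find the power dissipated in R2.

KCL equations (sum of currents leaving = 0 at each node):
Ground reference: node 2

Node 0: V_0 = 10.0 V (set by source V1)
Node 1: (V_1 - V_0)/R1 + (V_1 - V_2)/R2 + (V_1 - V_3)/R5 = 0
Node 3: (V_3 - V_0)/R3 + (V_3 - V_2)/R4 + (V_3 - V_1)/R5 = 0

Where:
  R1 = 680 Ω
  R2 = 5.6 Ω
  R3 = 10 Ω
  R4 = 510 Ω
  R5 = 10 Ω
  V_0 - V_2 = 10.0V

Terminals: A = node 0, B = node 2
Nodal analysis, taking node 2 as the 0 V reference.
Source V1 fixes V_0 = 10 V.
KCL at each unknown node (sum of currents leaving = 0; resistances in Ω):
  Node 1: (V_1 - 10)/680 + (V_1 - 0)/5.6 + (V_1 - V_3)/10 = 0
  Node 3: (V_3 - 10)/10 + (V_3 - 0)/510 + (V_3 - V_1)/10 = 0
Collecting terms (coefficients in siemens):
  0.28·V_1 - 0.1·V_3 = 0.01471
  0.202·V_3 - 0.1·V_1 = 1
Determinant D = (0.28)(0.202) - (-0.1)(-0.1) = 0.04656
V_1 = [(0.01471)(0.202) - (-0.1)(1)]/D = 2.212 V
V_3 = [(0.28)(1) - (0.01471)(-0.1)]/D = 6.047 V
I_R2 = (V_1 - V_2)/R2 = (2.212 - 0)/5.6 = 0.3949 A
P_R2 = I_R2² × R2 = (0.3949)² × 5.6 = 0.8735 W

Final answer: 0.8735 W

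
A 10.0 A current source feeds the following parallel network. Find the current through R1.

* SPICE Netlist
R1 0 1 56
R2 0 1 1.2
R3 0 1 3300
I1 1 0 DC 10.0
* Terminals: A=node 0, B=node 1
All resistors sit directly between nodes 0 and 1, so they are in parallel and share one voltage V; the full source current 10 A splits among them.
1/R_par = 1/56 + 1/1.2 + 1/3300 = 0.8515 S  =>  R_par = 1.174 Ω
V = I × R_par = 10 × 1.174 = 11.74 V
I_R1 = V/R1 = 11.74/56 = 0.2097 A

Final answer: 0.2097 A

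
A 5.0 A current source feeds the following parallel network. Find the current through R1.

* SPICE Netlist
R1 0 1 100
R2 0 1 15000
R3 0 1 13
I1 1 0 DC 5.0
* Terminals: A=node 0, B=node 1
All resistors sit directly between nodes 0 and 1, so they are in parallel and share one voltage V; the full source current 5 A splits among them.
1/R_par = 1/100 + 1/15000 + 1/13 = 0.08699 S  =>  R_par = 11.5 Ω
V = I × R_par = 5 × 11.5 = 57.48 V
I_R1 = V/R1 = 57.48/100 = 0.5748 A

Final answer: 0.5748 A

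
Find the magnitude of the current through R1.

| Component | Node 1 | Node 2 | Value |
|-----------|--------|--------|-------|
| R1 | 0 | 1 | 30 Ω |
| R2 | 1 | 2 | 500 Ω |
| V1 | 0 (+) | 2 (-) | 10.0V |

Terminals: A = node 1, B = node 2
Nodal analysis, taking node 2 as the 0 V reference.
Source V1 fixes V_0 = 10 V.
KCL at each unknown node (sum of currents leaving = 0; resistances in Ω):
  Node 1: (V_1 - 10)/30 + (V_1 - 0)/500 = 0
Collecting terms: 0.03533 × V_1 = 0.3333  =>  V_1 = 9.434 V
I_R1 = (V_0 - V_1)/R1 = (10 - 9.434)/30 = 0.01887 A
|I_R1| = 0.01887 A

Final answer: |I_R1| = 0.01887 A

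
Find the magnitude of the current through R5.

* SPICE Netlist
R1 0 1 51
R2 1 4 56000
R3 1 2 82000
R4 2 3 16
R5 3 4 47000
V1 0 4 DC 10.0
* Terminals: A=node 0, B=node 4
Nodal analysis, taking node 4 as the 0 V reference.
Source V1 fixes V_0 = 10 V.
KCL at each unknown node (sum of currents leaving = 0; resistances in Ω):
  Node 1: (V_1 - 10)/51 + (V_1 - 0)/56000 + (V_1 - V_2)/82000 = 0
  Node 2: (V_2 - V_1)/82000 + (V_2 - V_3)/16 = 0
  Node 3: (V_3 - V_2)/16 + (V_3 - 0)/47000 = 0
Collecting terms (coefficients in siemens):
  0.01964·V_1 - 0.0000122·V_2 = 0.1961
  0.06251·V_2 - 0.0000122·V_1 - 0.0625·V_3 = 0
  0.06252·V_3 - 0.0625·V_2 = 0
Solving these 3 simultaneous equations (Gaussian elimination) gives:
  V_1 = 9.987 V, V_2 = 3.639 V, V_3 = 3.638 V
I_R5 = (V_3 - V_4)/R5 = (3.638 - 0)/47000 = 0.00007741 A
|I_R5| = 0.00007741 A

Final answer: |I_R5| = 7.741e-05 A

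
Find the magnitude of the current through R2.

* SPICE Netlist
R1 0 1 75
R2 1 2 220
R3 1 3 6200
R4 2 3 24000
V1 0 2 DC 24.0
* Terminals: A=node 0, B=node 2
Nodal analysis, taking node 2 as the 0 V reference.
Source V1 fixes V_0 = 24 V.
KCL at each unknown node (sum of currents leaving = 0; resistances in Ω):
  Node 1: (V_1 - 24)/75 + (V_1 - 0)/220 + (V_1 - V_3)/6200 = 0
  Node 3: (V_3 - V_1)/6200 + (V_3 - 0)/24000 = 0
Collecting terms (coefficients in siemens):
  0.01804·V_1 - 0.0001613·V_3 = 0.32
  0.000203·V_3 - 0.0001613·V_1 = 0
Determinant D = (0.01804)(0.000203) - (-0.0001613)(-0.0001613) = 0.000003635
V_1 = [(0.32)(0.000203) - (-0.0001613)(0)]/D = 17.87 V
V_3 = [(0.01804)(0) - (0.32)(-0.0001613)]/D = 14.2 V
I_R2 = (V_1 - V_2)/R2 = (17.87 - 0)/220 = 0.08121 A
|I_R2| = 0.08121 A

Final answer: |I_R2| = 0.08121 A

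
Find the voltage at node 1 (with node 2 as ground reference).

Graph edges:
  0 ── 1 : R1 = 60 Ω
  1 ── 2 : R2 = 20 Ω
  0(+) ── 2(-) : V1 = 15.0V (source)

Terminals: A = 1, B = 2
Nodal analysis, taking node 2 as the 0 V reference.
Source V1 fixes V_0 = 15 V.
KCL at each unknown node (sum of currents leaving = 0; resistances in Ω):
  Node 1: (V_1 - 15)/60 + (V_1 - 0)/20 = 0
Collecting terms: 0.06667 × V_1 = 0.25  =>  V_1 = 3.75 V
The requested potential is V_1 = 3.75 V.

Final answer: V_1 = 3.75 V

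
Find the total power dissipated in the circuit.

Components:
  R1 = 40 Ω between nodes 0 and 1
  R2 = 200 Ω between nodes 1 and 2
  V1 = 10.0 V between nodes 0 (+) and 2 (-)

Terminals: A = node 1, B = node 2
Nodal analysis, taking node 2 as the 0 V reference.
Source V1 fixes V_0 = 10 V.
KCL at each unknown node (sum of currents leaving = 0; resistances in Ω):
  Node 1: (V_1 - 10)/40 + (V_1 - 0)/200 = 0
Collecting terms: 0.03 × V_1 = 0.25  =>  V_1 = 8.333 V
Power in each resistor, P = (ΔV)²/R:
  P_R1 = (10 - 8.333)²/40 = 0.06944 W
  P_R2 = (8.333 - 0)²/200 = 0.3472 W
P_total = P_R1 + P_R2 = 0.4167 W

Final answer: 0.4167 W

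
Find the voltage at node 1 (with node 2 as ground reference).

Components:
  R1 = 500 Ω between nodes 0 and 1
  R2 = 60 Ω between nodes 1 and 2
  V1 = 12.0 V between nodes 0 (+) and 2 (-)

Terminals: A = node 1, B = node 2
Nodal analysis, taking node 2 as the 0 V reference.
Source V1 fixes V_0 = 12 V.
KCL at each unknown node (sum of currents leaving = 0; resistances in Ω):
  Node 1: (V_1 - 12)/500 + (V_1 - 0)/60 = 0
Collecting terms: 0.01867 × V_1 = 0.024  =>  V_1 = 1.286 V
The requested potential is V_1 = 1.286 V.

Final answer: V_1 = 1.286 V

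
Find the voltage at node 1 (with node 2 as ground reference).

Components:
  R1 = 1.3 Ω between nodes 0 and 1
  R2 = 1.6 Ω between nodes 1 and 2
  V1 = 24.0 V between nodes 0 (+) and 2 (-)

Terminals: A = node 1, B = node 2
Nodal analysis, taking node 2 as the 0 V reference.
Source V1 fixes V_0 = 24 V.
KCL at each unknown node (sum of currents leaving = 0; resistances in Ω):
  Node 1: (V_1 - 24)/1.3 + (V_1 - 0)/1.6 = 0
Collecting terms: 1.394 × V_1 = 18.46  =>  V_1 = 13.24 V
The requested potential is V_1 = 13.24 V.

Final answer: V_1 = 13.24 V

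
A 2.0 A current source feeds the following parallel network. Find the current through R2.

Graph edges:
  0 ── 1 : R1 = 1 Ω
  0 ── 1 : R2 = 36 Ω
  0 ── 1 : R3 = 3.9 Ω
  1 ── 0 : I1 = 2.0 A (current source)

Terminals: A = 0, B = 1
All resistors sit directly between nodes 0 and 1, so they are in parallel and share one voltage V; the full source current 2 A splits among them.
1/R_par = 1/1 + 1/36 + 1/3.9 = 1.284 S  =>  R_par = 0.7787 Ω
V = I × R_par = 2 × 0.7787 = 1.557 V
I_R2 = V/R2 = 1.557/36 = 0.04326 A

Final answer: 0.04326 A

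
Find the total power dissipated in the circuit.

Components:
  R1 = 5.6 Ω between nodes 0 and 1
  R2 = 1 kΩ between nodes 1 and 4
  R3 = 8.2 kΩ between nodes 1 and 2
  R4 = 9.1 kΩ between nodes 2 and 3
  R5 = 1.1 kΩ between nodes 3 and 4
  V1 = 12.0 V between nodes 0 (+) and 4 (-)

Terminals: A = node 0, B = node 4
Nodal analysis, taking node 4 as the 0 V reference.
Source V1 fixes V_0 = 12 V.
KCL at each unknown node (sum of currents leaving = 0; resistances in Ω):
  Node 1: (V_1 - 12)/5.6 + (V_1 - 0)/1000 + (V_1 - V_2)/8200 = 0
  Node 2: (V_2 - V_1)/8200 + (V_2 - V_3)/9100 = 0
  Node 3: (V_3 - V_2)/9100 + (V_3 - 0)/1100 = 0
Collecting terms (coefficients in siemens):
  0.1797·V_1 - 0.000122·V_2 = 2.143
  0.0002318·V_2 - 0.000122·V_1 - 0.0001099·V_3 = 0
  0.001019·V_3 - 0.0001099·V_2 = 0
Solving these 3 simultaneous equations (Gaussian elimination) gives:
  V_1 = 11.93 V, V_2 = 6.613 V, V_3 = 0.7132 V
Power in each resistor, P = (ΔV)²/R:
  P_R1 = (12 - 11.93)²/5.6 = 0.0008859 W
  P_R2 = (11.93 - 0)²/1000 = 0.1423 W
  P_R3 = (11.93 - 6.613)²/8200 = 0.003447 W
  P_R4 = (6.613 - 0.7132)²/9100 = 0.003825 W
  P_R5 = (0.7132 - 0)²/1100 = 0.0004624 W
P_total = P_R1 + P_R2 + P_R3 + P_R4 + P_R5 = 0.1509 W

Final answer: 0.1509 W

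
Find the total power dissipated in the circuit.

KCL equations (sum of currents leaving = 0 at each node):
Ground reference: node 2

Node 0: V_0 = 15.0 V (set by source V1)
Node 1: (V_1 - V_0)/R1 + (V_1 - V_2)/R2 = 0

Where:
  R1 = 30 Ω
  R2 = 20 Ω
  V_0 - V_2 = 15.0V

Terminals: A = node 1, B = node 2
Nodal analysis, taking node 2 as the 0 V reference.
Source V1 fixes V_0 = 15 V.
KCL at each unknown node (sum of currents leaving = 0; resistances in Ω):
  Node 1: (V_1 - 15)/30 + (V_1 - 0)/20 = 0
Collecting terms: 0.08333 × V_1 = 0.5  =>  V_1 = 6 V
Power in each resistor, P = (ΔV)²/R:
  P_R1 = (15 - 6)²/30 = 2.7 W
  P_R2 = (6 - 0)²/20 = 1.8 W
P_total = P_R1 + P_R2 = 4.5 W

Final answer: 4.5 W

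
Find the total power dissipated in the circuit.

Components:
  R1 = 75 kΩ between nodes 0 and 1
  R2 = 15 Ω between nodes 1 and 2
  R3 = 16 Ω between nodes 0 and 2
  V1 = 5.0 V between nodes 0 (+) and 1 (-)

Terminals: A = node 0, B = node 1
Nodal analysis, taking node 1 as the 0 V reference.
Source V1 fixes V_0 = 5 V.
KCL at each unknown node (sum of currents leaving = 0; resistances in Ω):
  Node 2: (V_2 - 0)/15 + (V_2 - 5)/16 = 0
Collecting terms: 0.1292 × V_2 = 0.3125  =>  V_2 = 2.419 V
Power in each resistor, P = (ΔV)²/R:
  P_R1 = (5 - 0)²/75000 = 0.0003333 W
  P_R2 = (0 - 2.419)²/15 = 0.3902 W
  P_R3 = (5 - 2.419)²/16 = 0.4162 W
P_total = P_R1 + P_R2 + P_R3 = 0.8068 W

Final answer: 0.8068 W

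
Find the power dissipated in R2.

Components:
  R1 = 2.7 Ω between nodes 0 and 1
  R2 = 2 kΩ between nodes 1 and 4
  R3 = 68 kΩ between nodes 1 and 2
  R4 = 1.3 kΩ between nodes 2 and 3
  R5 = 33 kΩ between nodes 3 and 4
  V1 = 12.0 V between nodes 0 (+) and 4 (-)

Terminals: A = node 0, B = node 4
Nodal analysis, taking node 4 as the 0 V reference.
Source V1 fixes V_0 = 12 V.
KCL at each unknown node (sum of currents leaving = 0; resistances in Ω):
  Node 1: (V_1 - 12)/2.7 + (V_1 - 0)/2000 + (V_1 - V_2)/68000 = 0
  Node 2: (V_2 - V_1)/68000 + (V_2 - V_3)/1300 = 0
  Node 3: (V_3 - V_2)/1300 + (V_3 - 0)/33000 = 0
Collecting terms (coefficients in siemens):
  0.3709·V_1 - 0.00001471·V_2 = 4.444
  0.0007839·V_2 - 0.00001471·V_1 - 0.0007692·V_3 = 0
  0.0007995·V_3 - 0.0007692·V_2 = 0
Solving these 3 simultaneous equations (Gaussian elimination) gives:
  V_1 = 11.98 V, V_2 = 4.018 V, V_3 = 3.866 V
I_R2 = (V_1 - V_4)/R2 = (11.98 - 0)/2000 = 0.005992 A
P_R2 = I_R2² × R2 = (0.005992)² × 2000 = 0.0718 W

Final answer: 0.0718 W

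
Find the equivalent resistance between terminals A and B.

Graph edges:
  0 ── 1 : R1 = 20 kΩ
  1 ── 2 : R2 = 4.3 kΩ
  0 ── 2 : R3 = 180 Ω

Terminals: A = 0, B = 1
Reduce the network between node 0 (A) and node 1 (B) by series/parallel combination:
  Rs1 = R3 + R2 (series, joined only at node 2) = 180 + 4300 = 4480 Ω
  Rp1 = R1 ‖ Rs1 (parallel, both between nodes 0 and 1) = 1/(1/20000 + 1/4480) = 3660 Ω
R_eq = 3.66 kΩ

Final answer: 3.66 kΩ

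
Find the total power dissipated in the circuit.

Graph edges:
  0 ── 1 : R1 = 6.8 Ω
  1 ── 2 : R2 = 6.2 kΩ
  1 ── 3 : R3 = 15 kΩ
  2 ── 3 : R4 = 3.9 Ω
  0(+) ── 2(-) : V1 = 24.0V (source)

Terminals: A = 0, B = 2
Nodal analysis, taking node 2 as the 0 V reference.
Source V1 fixes V_0 = 24 V.
KCL at each unknown node (sum of currents leaving = 0; resistances in Ω):
  Node 1: (V_1 - 24)/6.8 + (V_1 - 0)/6200 + (V_1 - V_3)/15000 = 0
  Node 3: (V_3 - V_1)/15000 + (V_3 - 0)/3.9 = 0
Collecting terms (coefficients in siemens):
  0.1473·V_1 - 0.00006667·V_3 = 3.529
  0.2565·V_3 - 0.00006667·V_1 = 0
Determinant D = (0.1473)(0.2565) - (-0.00006667)(-0.00006667) = 0.03778
V_1 = [(3.529)(0.2565) - (-0.00006667)(0)]/D = 23.96 V
V_3 = [(0.1473)(0) - (3.529)(-0.00006667)]/D = 0.006229 V
Power in each resistor, P = (ΔV)²/R:
  P_R1 = (24 - 23.96)²/6.8 = 0.0002029 W
  P_R2 = (23.96 - 0)²/6200 = 0.09262 W
  P_R3 = (23.96 - 0.006229)²/15000 = 0.03826 W
  P_R4 = (0 - 0.006229)²/3.9 = 0.000009948 W
P_total = P_R1 + P_R2 + P_R3 + P_R4 = 0.1311 W

Final answer: 0.1311 W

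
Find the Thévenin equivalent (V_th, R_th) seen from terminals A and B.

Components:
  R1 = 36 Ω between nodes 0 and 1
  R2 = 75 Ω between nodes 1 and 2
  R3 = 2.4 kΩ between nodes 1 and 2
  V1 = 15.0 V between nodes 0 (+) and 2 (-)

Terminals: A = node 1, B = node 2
Step 1 — V_th is the open-circuit voltage V_A - V_B (nothing connected across the terminals).
Nodal analysis, taking node 2 as the 0 V reference.
Source V1 fixes V_0 = 15 V.
KCL at each unknown node (sum of currents leaving = 0; resistances in Ω):
  Node 1: (V_1 - 15)/36 + (V_1 - 0)/75 + (V_1 - 0)/2400 = 0
Collecting terms: 0.04153 × V_1 = 0.4167  =>  V_1 = 10.03 V
V_th = V_1 - V_2 = 10.03 - 0 = 10.03 V
Step 2 — R_th: zero the source — replace V1 by a short circuit (node 2 merges into node 0) — and find the resistance seen between A (node 1) and B (node 0).
Reduce the network between node 1 (A) and node 0 (B) by series/parallel combination:
  Rp1 = R1 ‖ R2 ‖ R3 (parallel, all between nodes 0 and 1) = 1/(1/36 + 1/75 + 1/2400) = 24.08 Ω
R_th = 24.08 Ω

Final answer: V_th = 10.03 V, R_th = 24.08 Ω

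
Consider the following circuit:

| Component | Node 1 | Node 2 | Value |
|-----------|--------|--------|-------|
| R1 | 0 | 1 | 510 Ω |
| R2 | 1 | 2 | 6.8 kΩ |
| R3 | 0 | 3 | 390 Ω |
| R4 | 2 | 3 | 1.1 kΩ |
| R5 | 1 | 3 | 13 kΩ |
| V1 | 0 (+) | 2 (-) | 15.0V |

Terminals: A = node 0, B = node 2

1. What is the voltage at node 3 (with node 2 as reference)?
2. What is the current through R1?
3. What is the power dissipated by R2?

Nodal analysis, taking node 2 as the 0 V reference.
Source V1 fixes V_0 = 15 V.
KCL at each unknown node (sum of currents leaving = 0; resistances in Ω):
  Node 1: (V_1 - 15)/510 + (V_1 - 0)/6800 + (V_1 - V_3)/13000 = 0
  Node 3: (V_3 - 15)/390 + (V_3 - 0)/1100 + (V_3 - V_1)/13000 = 0
Collecting terms (coefficients in siemens):
  0.002185·V_1 - 0.00007692·V_3 = 0.02941
  0.00355·V_3 - 0.00007692·V_1 = 0.03846
Determinant D = (0.002185)(0.00355) - (-0.00007692)(-0.00007692) = 0.00000775
V_1 = [(0.02941)(0.00355) - (-0.00007692)(0.03846)]/D = 13.85 V
V_3 = [(0.002185)(0.03846) - (0.02941)(-0.00007692)]/D = 11.13 V
Part 1:
  Read off the nodal solution: V_3 = 11.13 V
Part 2:
  I_R1 = (V_0 - V_1)/R1 = (15 - 13.85)/510 = 0.002247 A
  Magnitude: I_R1 = 0.002247 A
Part 3:
  I_R2 = (V_1 - V_2)/R2 = (13.85 - 0)/6800 = 0.002037 A
  P_R2 = I_R2² × R2 = (0.002037)² × 6800 = 0.02823 W

Final answers:
1. V_3 = 11.13 V
2. I_R1 = 0.002247 A
3. P_R2 = 0.02823 W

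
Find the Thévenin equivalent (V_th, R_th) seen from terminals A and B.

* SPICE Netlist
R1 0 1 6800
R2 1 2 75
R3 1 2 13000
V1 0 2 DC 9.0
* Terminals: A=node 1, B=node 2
Step 1 — V_th is the open-circuit voltage V_A - V_B (nothing connected across the terminals).
Nodal analysis, taking node 2 as the 0 V reference.
Source V1 fixes V_0 = 9 V.
KCL at each unknown node (sum of currents leaving = 0; resistances in Ω):
  Node 1: (V_1 - 9)/6800 + (V_1 - 0)/75 + (V_1 - 0)/13000 = 0
Collecting terms: 0.01356 × V_1 = 0.001324  =>  V_1 = 0.09762 V
V_th = V_1 - V_2 = 0.09762 - 0 = 0.09762 V
Step 2 — R_th: zero the source — replace V1 by a short circuit (node 2 merges into node 0) — and find the resistance seen between A (node 1) and B (node 0).
Reduce the network between node 1 (A) and node 0 (B) by series/parallel combination:
  Rp1 = R1 ‖ R2 ‖ R3 (parallel, all between nodes 0 and 1) = 1/(1/6800 + 1/75 + 1/13000) = 73.76 Ω
R_th = 73.76 Ω

Final answer: V_th = 0.09762 V, R_th = 73.76 Ω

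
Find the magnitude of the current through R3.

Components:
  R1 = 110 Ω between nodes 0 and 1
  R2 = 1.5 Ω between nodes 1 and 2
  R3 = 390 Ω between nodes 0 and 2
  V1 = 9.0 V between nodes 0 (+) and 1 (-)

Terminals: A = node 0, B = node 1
Nodal analysis, taking node 1 as the 0 V reference.
Source V1 fixes V_0 = 9 V.
KCL at each unknown node (sum of currents leaving = 0; resistances in Ω):
  Node 2: (V_2 - 0)/1.5 + (V_2 - 9)/390 = 0
Collecting terms: 0.6692 × V_2 = 0.02308  =>  V_2 = 0.03448 V
I_R3 = (V_0 - V_2)/R3 = (9 - 0.03448)/390 = 0.02299 A
|I_R3| = 0.02299 A

Final answer: |I_R3| = 0.02299 A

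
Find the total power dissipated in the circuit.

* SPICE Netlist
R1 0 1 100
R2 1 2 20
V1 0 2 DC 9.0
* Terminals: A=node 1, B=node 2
Nodal analysis, taking node 2 as the 0 V reference.
Source V1 fixes V_0 = 9 V.
KCL at each unknown node (sum of currents leaving = 0; resistances in Ω):
  Node 1: (V_1 - 9)/100 + (V_1 - 0)/20 = 0
Collecting terms: 0.06 × V_1 = 0.09  =>  V_1 = 1.5 V
Power in each resistor, P = (ΔV)²/R:
  P_R1 = (9 - 1.5)²/100 = 0.5625 W
  P_R2 = (1.5 - 0)²/20 = 0.1125 W
P_total = P_R1 + P_R2 = 0.675 W

Final answer: 0.675 W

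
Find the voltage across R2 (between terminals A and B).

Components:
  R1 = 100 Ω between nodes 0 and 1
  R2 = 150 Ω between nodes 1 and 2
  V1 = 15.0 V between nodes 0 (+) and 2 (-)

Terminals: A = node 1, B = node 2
R1 and R2 are in series across V1 (node 0 → node 1 → node 2), and the output A–B is taken across R2, so this is a voltage divider.
Series current: I = V1/(R1 + R2) = 15/(100 + 150) = 15/250 = 0.06 A
V_R2 = I × R2 = V1 × R2/(R1 + R2) = 15 × 150/250 = 9 V

Final answer: 9 V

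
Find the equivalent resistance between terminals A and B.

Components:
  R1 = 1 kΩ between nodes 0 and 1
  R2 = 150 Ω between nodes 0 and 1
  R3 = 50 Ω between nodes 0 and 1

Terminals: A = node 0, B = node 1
Reduce the network between node 0 (A) and node 1 (B) by series/parallel combination:
  Rp1 = R1 ‖ R2 ‖ R3 (parallel, all between nodes 0 and 1) = 1/(1/1000 + 1/150 + 1/50) = 36.14 Ω
R_eq = 36.14 Ω

Final answer: 36.14 Ω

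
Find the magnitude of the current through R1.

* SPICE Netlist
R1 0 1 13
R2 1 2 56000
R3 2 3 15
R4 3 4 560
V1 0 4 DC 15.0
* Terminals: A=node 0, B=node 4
Nodal analysis, taking node 4 as the 0 V reference.
Source V1 fixes V_0 = 15 V.
KCL at each unknown node (sum of currents leaving = 0; resistances in Ω):
  Node 1: (V_1 - 15)/13 + (V_1 - V_2)/56000 = 0
  Node 2: (V_2 - V_1)/56000 + (V_2 - V_3)/15 = 0
  Node 3: (V_3 - V_2)/15 + (V_3 - 0)/560 = 0
Collecting terms (coefficients in siemens):
  0.07694·V_1 - 0.00001786·V_2 = 1.154
  0.06668·V_2 - 0.00001786·V_1 - 0.06667·V_3 = 0
  0.06845·V_3 - 0.06667·V_2 = 0
Solving these 3 simultaneous equations (Gaussian elimination) gives:
  V_1 = 15 V, V_2 = 0.1524 V, V_3 = 0.1484 V
I_R1 = (V_0 - V_1)/R1 = (15 - 15)/13 = 0.0002651 A
|I_R1| = 0.0002651 A

Final answer: |I_R1| = 0.0002651 A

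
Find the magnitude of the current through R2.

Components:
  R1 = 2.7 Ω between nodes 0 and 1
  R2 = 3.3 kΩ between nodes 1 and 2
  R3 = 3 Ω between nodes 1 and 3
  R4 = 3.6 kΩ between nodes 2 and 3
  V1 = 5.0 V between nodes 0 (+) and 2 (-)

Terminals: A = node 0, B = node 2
Nodal analysis, taking node 2 as the 0 V reference.
Source V1 fixes V_0 = 5 V.
KCL at each unknown node (sum of currents leaving = 0; resistances in Ω):
  Node 1: (V_1 - 5)/2.7 + (V_1 - 0)/3300 + (V_1 - V_3)/3 = 0
  Node 3: (V_3 - V_1)/3 + (V_3 - 0)/3600 = 0
Collecting terms (coefficients in siemens):
  0.704·V_1 - 0.3333·V_3 = 1.852
  0.3336·V_3 - 0.3333·V_1 = 0
Determinant D = (0.704)(0.3336) - (-0.3333)(-0.3333) = 0.1238
V_1 = [(1.852)(0.3336) - (-0.3333)(0)]/D = 4.992 V
V_3 = [(0.704)(0) - (1.852)(-0.3333)]/D = 4.988 V
I_R2 = (V_1 - V_2)/R2 = (4.992 - 0)/3300 = 0.001513 A
|I_R2| = 0.001513 A

Final answer: |I_R2| = 0.001513 A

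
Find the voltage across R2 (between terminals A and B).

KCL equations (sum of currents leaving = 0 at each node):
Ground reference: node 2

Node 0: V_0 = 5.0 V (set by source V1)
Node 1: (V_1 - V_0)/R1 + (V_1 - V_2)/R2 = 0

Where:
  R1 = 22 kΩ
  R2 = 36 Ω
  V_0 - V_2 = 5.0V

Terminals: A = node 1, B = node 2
R1 and R2 are in series across V1 (node 0 → node 1 → node 2), and the output A–B is taken across R2, so this is a voltage divider.
Series current: I = V1/(R1 + R2) = 5/(22000 + 36) = 5/22040 = 0.0002269 A
V_R2 = I × R2 = V1 × R2/(R1 + R2) = 5 × 36/22040 = 0.008168 V

Final answer: 0.008168 V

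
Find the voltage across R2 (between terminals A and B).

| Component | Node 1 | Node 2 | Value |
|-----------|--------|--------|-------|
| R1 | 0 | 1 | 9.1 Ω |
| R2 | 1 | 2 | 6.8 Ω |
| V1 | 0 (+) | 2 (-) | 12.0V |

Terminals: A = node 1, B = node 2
R1 and R2 are in series across V1 (node 0 → node 1 → node 2), and the output A–B is taken across R2, so this is a voltage divider.
Series current: I = V1/(R1 + R2) = 12/(9.1 + 6.8) = 12/15.9 = 0.7547 A
V_R2 = I × R2 = V1 × R2/(R1 + R2) = 12 × 6.8/15.9 = 5.132 V

Final answer: 5.132 V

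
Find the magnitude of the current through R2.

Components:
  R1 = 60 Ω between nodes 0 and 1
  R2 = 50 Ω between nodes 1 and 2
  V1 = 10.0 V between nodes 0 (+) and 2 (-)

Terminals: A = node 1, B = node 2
Nodal analysis, taking node 2 as the 0 V reference.
Source V1 fixes V_0 = 10 V.
KCL at each unknown node (sum of currents leaving = 0; resistances in Ω):
  Node 1: (V_1 - 10)/60 + (V_1 - 0)/50 = 0
Collecting terms: 0.03667 × V_1 = 0.1667  =>  V_1 = 4.545 V
I_R2 = (V_1 - V_2)/R2 = (4.545 - 0)/50 = 0.09091 A
|I_R2| = 0.09091 A

Final answer: |I_R2| = 0.09091 A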